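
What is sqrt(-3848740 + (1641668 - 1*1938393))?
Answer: I*sqrt(4145465) ≈ 2036.0*I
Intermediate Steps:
sqrt(-3848740 + (1641668 - 1*1938393)) = sqrt(-3848740 + (1641668 - 1938393)) = sqrt(-3848740 - 296725) = sqrt(-4145465) = I*sqrt(4145465)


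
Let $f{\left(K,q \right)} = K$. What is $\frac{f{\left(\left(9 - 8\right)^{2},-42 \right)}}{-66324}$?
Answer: $- \frac{1}{66324} \approx -1.5078 \cdot 10^{-5}$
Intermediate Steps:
$\frac{f{\left(\left(9 - 8\right)^{2},-42 \right)}}{-66324} = \frac{\left(9 - 8\right)^{2}}{-66324} = 1^{2} \left(- \frac{1}{66324}\right) = 1 \left(- \frac{1}{66324}\right) = - \frac{1}{66324}$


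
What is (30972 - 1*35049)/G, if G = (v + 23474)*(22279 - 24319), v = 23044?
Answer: 453/10544080 ≈ 4.2962e-5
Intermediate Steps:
G = -94896720 (G = (23044 + 23474)*(22279 - 24319) = 46518*(-2040) = -94896720)
(30972 - 1*35049)/G = (30972 - 1*35049)/(-94896720) = (30972 - 35049)*(-1/94896720) = -4077*(-1/94896720) = 453/10544080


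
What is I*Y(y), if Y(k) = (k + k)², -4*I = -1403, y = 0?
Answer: 0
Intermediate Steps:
I = 1403/4 (I = -¼*(-1403) = 1403/4 ≈ 350.75)
Y(k) = 4*k² (Y(k) = (2*k)² = 4*k²)
I*Y(y) = 1403*(4*0²)/4 = 1403*(4*0)/4 = (1403/4)*0 = 0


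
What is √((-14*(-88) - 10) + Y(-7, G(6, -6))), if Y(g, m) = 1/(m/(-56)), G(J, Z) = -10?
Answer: 3*√3410/5 ≈ 35.037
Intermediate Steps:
Y(g, m) = -56/m (Y(g, m) = 1/(m*(-1/56)) = 1/(-m/56) = -56/m)
√((-14*(-88) - 10) + Y(-7, G(6, -6))) = √((-14*(-88) - 10) - 56/(-10)) = √((1232 - 10) - 56*(-⅒)) = √(1222 + 28/5) = √(6138/5) = 3*√3410/5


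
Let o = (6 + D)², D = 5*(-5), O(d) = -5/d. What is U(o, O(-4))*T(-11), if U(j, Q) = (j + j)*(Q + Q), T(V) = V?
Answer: -19855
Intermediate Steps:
D = -25
o = 361 (o = (6 - 25)² = (-19)² = 361)
U(j, Q) = 4*Q*j (U(j, Q) = (2*j)*(2*Q) = 4*Q*j)
U(o, O(-4))*T(-11) = (4*(-5/(-4))*361)*(-11) = (4*(-5*(-¼))*361)*(-11) = (4*(5/4)*361)*(-11) = 1805*(-11) = -19855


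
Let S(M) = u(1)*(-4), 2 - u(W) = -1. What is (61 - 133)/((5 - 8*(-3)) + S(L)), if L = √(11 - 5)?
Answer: -72/17 ≈ -4.2353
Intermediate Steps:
u(W) = 3 (u(W) = 2 - 1*(-1) = 2 + 1 = 3)
L = √6 ≈ 2.4495
S(M) = -12 (S(M) = 3*(-4) = -12)
(61 - 133)/((5 - 8*(-3)) + S(L)) = (61 - 133)/((5 - 8*(-3)) - 12) = -72/((5 + 24) - 12) = -72/(29 - 12) = -72/17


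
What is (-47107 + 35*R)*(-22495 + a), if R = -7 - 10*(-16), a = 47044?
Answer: -1024969848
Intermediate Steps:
R = 153 (R = -7 + 160 = 153)
(-47107 + 35*R)*(-22495 + a) = (-47107 + 35*153)*(-22495 + 47044) = (-47107 + 5355)*24549 = -41752*24549 = -1024969848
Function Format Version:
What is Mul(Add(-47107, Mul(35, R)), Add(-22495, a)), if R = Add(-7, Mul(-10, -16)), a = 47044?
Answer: -1024969848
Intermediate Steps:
R = 153 (R = Add(-7, 160) = 153)
Mul(Add(-47107, Mul(35, R)), Add(-22495, a)) = Mul(Add(-47107, Mul(35, 153)), Add(-22495, 47044)) = Mul(Add(-47107, 5355), 24549) = Mul(-41752, 24549) = -1024969848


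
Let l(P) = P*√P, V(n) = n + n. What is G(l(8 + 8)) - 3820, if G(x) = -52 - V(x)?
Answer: -4000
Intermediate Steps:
V(n) = 2*n
l(P) = P^(3/2)
G(x) = -52 - 2*x
G(l(8 + 8)) - 3820 = (-52 - 2*(8 + 8)^(3/2)) - 3820 = (-52 - 2*16^(3/2)) - 3820 = (-52 - 2*64) - 3820 = (-52 - 128) - 3820 = -180 - 3820 = -4000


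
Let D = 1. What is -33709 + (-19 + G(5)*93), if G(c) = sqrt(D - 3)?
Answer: -33728 + 93*I*sqrt(2) ≈ -33728.0 + 131.52*I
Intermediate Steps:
G(c) = I*sqrt(2) (G(c) = sqrt(1 - 3) = sqrt(-2) = I*sqrt(2))
-33709 + (-19 + G(5)*93) = -33709 + (-19 + (I*sqrt(2))*93) = -33709 + (-19 + 93*I*sqrt(2)) = -33728 + 93*I*sqrt(2)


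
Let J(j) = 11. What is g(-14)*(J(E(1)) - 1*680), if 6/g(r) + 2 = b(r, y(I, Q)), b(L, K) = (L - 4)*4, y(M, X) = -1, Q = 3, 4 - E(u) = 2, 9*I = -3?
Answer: 2007/37 ≈ 54.243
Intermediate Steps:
I = -1/3 (I = (1/9)*(-3) = -1/3 ≈ -0.33333)
E(u) = 2 (E(u) = 4 - 1*2 = 4 - 2 = 2)
b(L, K) = -16 + 4*L (b(L, K) = (-4 + L)*4 = -16 + 4*L)
g(r) = 6/(-18 + 4*r) (g(r) = 6/(-2 + (-16 + 4*r)) = 6/(-18 + 4*r))
g(-14)*(J(E(1)) - 1*680) = (3/(-9 + 2*(-14)))*(11 - 1*680) = (3/(-9 - 28))*(11 - 680) = (3/(-37))*(-669) = (3*(-1/37))*(-669) = -3/37*(-669) = 2007/37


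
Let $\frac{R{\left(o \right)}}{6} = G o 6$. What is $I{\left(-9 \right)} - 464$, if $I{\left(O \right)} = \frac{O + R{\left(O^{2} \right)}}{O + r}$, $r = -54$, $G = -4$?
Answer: $- \frac{1951}{7} \approx -278.71$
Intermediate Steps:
$R{\left(o \right)} = - 144 o$ ($R{\left(o \right)} = 6 - 4 o 6 = 6 \left(- 24 o\right) = - 144 o$)
$I{\left(O \right)} = \frac{O - 144 O^{2}}{-54 + O}$ ($I{\left(O \right)} = \frac{O - 144 O^{2}}{O - 54} = \frac{O - 144 O^{2}}{-54 + O}$)
$I{\left(-9 \right)} - 464 = - \frac{9 \left(1 - -1296\right)}{-54 - 9} - 464 = - \frac{9 \left(1 + 1296\right)}{-63} - 464 = \left(-9\right) \left(- \frac{1}{63}\right) 1297 - 464 = \frac{1297}{7} - 464 = - \frac{1951}{7}$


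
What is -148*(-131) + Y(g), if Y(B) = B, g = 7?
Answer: 19395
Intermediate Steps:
-148*(-131) + Y(g) = -148*(-131) + 7 = 19388 + 7 = 19395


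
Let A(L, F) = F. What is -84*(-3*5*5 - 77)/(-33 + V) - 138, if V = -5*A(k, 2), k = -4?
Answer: -18702/43 ≈ -434.93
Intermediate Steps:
V = -10 (V = -5*2 = -10)
-84*(-3*5*5 - 77)/(-33 + V) - 138 = -84*(-3*5*5 - 77)/(-33 - 10) - 138 = -84*(-15*5 - 77)/(-43) - 138 = -84*(-75 - 77)*(-1)/43 - 138 = -(-12768)*(-1)/43 - 138 = -84*152/43 - 138 = -12768/43 - 138 = -18702/43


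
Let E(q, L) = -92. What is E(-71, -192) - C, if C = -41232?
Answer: 41140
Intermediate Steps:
E(-71, -192) - C = -92 - 1*(-41232) = -92 + 41232 = 41140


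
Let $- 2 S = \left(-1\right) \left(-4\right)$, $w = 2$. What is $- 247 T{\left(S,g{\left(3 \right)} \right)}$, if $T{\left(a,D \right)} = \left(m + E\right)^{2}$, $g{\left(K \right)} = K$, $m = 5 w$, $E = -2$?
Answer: $-15808$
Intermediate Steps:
$S = -2$ ($S = - \frac{\left(-1\right) \left(-4\right)}{2} = \left(- \frac{1}{2}\right) 4 = -2$)
$m = 10$ ($m = 5 \cdot 2 = 10$)
$T{\left(a,D \right)} = 64$ ($T{\left(a,D \right)} = \left(10 - 2\right)^{2} = 8^{2} = 64$)
$- 247 T{\left(S,g{\left(3 \right)} \right)} = \left(-247\right) 64 = -15808$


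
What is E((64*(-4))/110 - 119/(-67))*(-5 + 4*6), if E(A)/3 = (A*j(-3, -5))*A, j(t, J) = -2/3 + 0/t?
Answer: -156748518/13579225 ≈ -11.543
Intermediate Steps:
j(t, J) = -2/3 (j(t, J) = -2*1/3 + 0 = -2/3 + 0 = -2/3)
E(A) = -2*A**2 (E(A) = 3*((A*(-2/3))*A) = 3*((-2*A/3)*A) = 3*(-2*A**2/3) = -2*A**2)
E((64*(-4))/110 - 119/(-67))*(-5 + 4*6) = (-2*((64*(-4))/110 - 119/(-67))**2)*(-5 + 4*6) = (-2*(-256*1/110 - 119*(-1/67))**2)*(-5 + 24) = -2*(-128/55 + 119/67)**2*19 = -2*(-2031/3685)**2*19 = -2*4124961/13579225*19 = -8249922/13579225*19 = -156748518/13579225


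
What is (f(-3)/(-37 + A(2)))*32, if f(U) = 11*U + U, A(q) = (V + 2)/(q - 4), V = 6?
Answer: 1152/41 ≈ 28.098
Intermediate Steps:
A(q) = 8/(-4 + q) (A(q) = (6 + 2)/(q - 4) = 8/(-4 + q))
f(U) = 12*U
(f(-3)/(-37 + A(2)))*32 = ((12*(-3))/(-37 + 8/(-4 + 2)))*32 = -36/(-37 + 8/(-2))*32 = -36/(-37 + 8*(-1/2))*32 = -36/(-37 - 4)*32 = -36/(-41)*32 = -36*(-1/41)*32 = (36/41)*32 = 1152/41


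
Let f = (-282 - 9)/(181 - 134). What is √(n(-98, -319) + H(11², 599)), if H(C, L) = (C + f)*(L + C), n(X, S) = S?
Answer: √181895969/47 ≈ 286.96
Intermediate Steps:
f = -291/47 ≈ -6.1915
H(C, L) = (-291/47 + C)*(C + L) (H(C, L) = (C - 291/47)*(L + C) = (-291/47 + C)*(C + L))
√(n(-98, -319) + H(11², 599)) = √(-319 + ((11²)² - 291/47*11² - 291/47*599 + 11²*599)) = √(-319 + (121² - 291/47*121 - 174309/47 + 121*599)) = √(-319 + (14641 - 35211/47 - 174309/47 + 72479)) = √(-319 + 3885120/47) = √(3870127/47) = √181895969/47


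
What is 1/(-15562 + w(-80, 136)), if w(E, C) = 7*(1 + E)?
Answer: -1/16115 ≈ -6.2054e-5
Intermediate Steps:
w(E, C) = 7 + 7*E
1/(-15562 + w(-80, 136)) = 1/(-15562 + (7 + 7*(-80))) = 1/(-15562 + (7 - 560)) = 1/(-15562 - 553) = 1/(-16115) = -1/16115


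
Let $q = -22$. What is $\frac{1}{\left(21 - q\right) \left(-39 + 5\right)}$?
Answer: $- \frac{1}{1462} \approx -0.00068399$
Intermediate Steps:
$\frac{1}{\left(21 - q\right) \left(-39 + 5\right)} = \frac{1}{\left(21 - -22\right) \left(-39 + 5\right)} = \frac{1}{\left(21 + 22\right) \left(-34\right)} = \frac{1}{43 \left(-34\right)} = \frac{1}{-1462} = - \frac{1}{1462}$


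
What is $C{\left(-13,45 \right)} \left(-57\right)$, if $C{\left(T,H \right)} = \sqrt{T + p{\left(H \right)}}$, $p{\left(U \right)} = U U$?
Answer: $- 114 \sqrt{503} \approx -2556.8$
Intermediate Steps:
$p{\left(U \right)} = U^{2}$
$C{\left(T,H \right)} = \sqrt{T + H^{2}}$
$C{\left(-13,45 \right)} \left(-57\right) = \sqrt{-13 + 45^{2}} \left(-57\right) = \sqrt{-13 + 2025} \left(-57\right) = \sqrt{2012} \left(-57\right) = 2 \sqrt{503} \left(-57\right) = - 114 \sqrt{503}$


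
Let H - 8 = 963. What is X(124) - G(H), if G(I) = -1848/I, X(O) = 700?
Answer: 681548/971 ≈ 701.90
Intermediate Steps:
H = 971 (H = 8 + 963 = 971)
X(124) - G(H) = 700 - (-1848)/971 = 700 - 1*(-1848/971) = 700 + 1848/971 = 681548/971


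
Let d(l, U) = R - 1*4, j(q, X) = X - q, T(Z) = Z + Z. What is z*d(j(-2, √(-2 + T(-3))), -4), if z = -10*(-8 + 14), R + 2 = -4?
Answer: 600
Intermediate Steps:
R = -6 (R = -2 - 4 = -6)
T(Z) = 2*Z
d(l, U) = -10 (d(l, U) = -6 - 1*4 = -6 - 4 = -10)
z = -60 (z = -10*6 = -60)
z*d(j(-2, √(-2 + T(-3))), -4) = -60*(-10) = 600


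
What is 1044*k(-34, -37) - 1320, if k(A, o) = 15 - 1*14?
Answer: -276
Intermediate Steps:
k(A, o) = 1 (k(A, o) = 15 - 14 = 1)
1044*k(-34, -37) - 1320 = 1044*1 - 1320 = 1044 - 1320 = -276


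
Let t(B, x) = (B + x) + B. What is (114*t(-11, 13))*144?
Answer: -147744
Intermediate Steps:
t(B, x) = x + 2*B
(114*t(-11, 13))*144 = (114*(13 + 2*(-11)))*144 = (114*(13 - 22))*144 = (114*(-9))*144 = -1026*144 = -147744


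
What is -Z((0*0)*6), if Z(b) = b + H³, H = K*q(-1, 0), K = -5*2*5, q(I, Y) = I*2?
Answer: -1000000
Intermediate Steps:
q(I, Y) = 2*I
K = -50 (K = -10*5 = -50)
H = 100 (H = -100*(-1) = -50*(-2) = 100)
Z(b) = 1000000 + b (Z(b) = b + 100³ = b + 1000000 = 1000000 + b)
-Z((0*0)*6) = -(1000000 + (0*0)*6) = -(1000000 + 0*6) = -(1000000 + 0) = -1*1000000 = -1000000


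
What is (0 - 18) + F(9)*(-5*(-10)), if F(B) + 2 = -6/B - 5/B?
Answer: -1612/9 ≈ -179.11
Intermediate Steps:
F(B) = -2 - 11/B (F(B) = -2 + (-6/B - 5/B) = -2 - 11/B)
(0 - 18) + F(9)*(-5*(-10)) = (0 - 18) + (-2 - 11/9)*(-5*(-10)) = -18 + (-2 - 11*⅑)*50 = -18 + (-2 - 11/9)*50 = -18 - 29/9*50 = -18 - 1450/9 = -1612/9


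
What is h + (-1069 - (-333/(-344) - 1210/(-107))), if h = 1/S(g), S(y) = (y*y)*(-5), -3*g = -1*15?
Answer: -4974989683/4601000 ≈ -1081.3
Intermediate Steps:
g = 5 (g = -(-1)*15/3 = -1/3*(-15) = 5)
S(y) = -5*y**2 (S(y) = y**2*(-5) = -5*y**2)
h = -1/125 (h = 1/(-5*5**2) = 1/(-5*25) = 1/(-125) = -1/125 ≈ -0.0080000)
h + (-1069 - (-333/(-344) - 1210/(-107))) = -1/125 + (-1069 - (-333/(-344) - 1210/(-107))) = -1/125 + (-1069 - (-333*(-1/344) - 1210*(-1/107))) = -1/125 + (-1069 - (333/344 + 1210/107)) = -1/125 + (-1069 - 1*451871/36808) = -1/125 + (-1069 - 451871/36808) = -1/125 - 39799623/36808 = -4974989683/4601000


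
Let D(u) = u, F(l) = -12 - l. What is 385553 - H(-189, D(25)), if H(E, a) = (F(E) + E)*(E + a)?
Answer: 383585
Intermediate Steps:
H(E, a) = -12*E - 12*a (H(E, a) = ((-12 - E) + E)*(E + a) = -12*(E + a) = -12*E - 12*a)
385553 - H(-189, D(25)) = 385553 - (-12*(-189) - 12*25) = 385553 - (2268 - 300) = 385553 - 1*1968 = 385553 - 1968 = 383585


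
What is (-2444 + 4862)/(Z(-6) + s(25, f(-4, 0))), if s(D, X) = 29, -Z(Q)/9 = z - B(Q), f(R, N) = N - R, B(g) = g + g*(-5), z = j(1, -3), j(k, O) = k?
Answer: 1209/118 ≈ 10.246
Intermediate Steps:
z = 1
B(g) = -4*g (B(g) = g - 5*g = -4*g)
Z(Q) = -9 - 36*Q (Z(Q) = -9*(1 - (-4)*Q) = -9*(1 + 4*Q) = -9 - 36*Q)
(-2444 + 4862)/(Z(-6) + s(25, f(-4, 0))) = (-2444 + 4862)/((-9 - 36*(-6)) + 29) = 2418/((-9 + 216) + 29) = 2418/(207 + 29) = 2418/236 = 2418*(1/236) = 1209/118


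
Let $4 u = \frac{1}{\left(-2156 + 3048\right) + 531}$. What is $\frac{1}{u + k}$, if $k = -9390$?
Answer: $- \frac{5692}{53447879} \approx -0.0001065$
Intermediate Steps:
$u = \frac{1}{5692}$ ($u = \frac{1}{4 \left(\left(-2156 + 3048\right) + 531\right)} = \frac{1}{4 \left(892 + 531\right)} = \frac{1}{4 \cdot 1423} = \frac{1}{4} \cdot \frac{1}{1423} = \frac{1}{5692} \approx 0.00017569$)
$\frac{1}{u + k} = \frac{1}{\frac{1}{5692} - 9390} = \frac{1}{- \frac{53447879}{5692}} = - \frac{5692}{53447879}$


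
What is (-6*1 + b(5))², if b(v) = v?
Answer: 1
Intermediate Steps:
(-6*1 + b(5))² = (-6*1 + 5)² = (-6 + 5)² = (-1)² = 1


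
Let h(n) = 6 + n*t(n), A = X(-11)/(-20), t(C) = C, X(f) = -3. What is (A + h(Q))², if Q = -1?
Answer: 20449/400 ≈ 51.122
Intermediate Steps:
A = 3/20 (A = -3/(-20) = -3*(-1/20) = 3/20 ≈ 0.15000)
h(n) = 6 + n² (h(n) = 6 + n*n = 6 + n²)
(A + h(Q))² = (3/20 + (6 + (-1)²))² = (3/20 + (6 + 1))² = (3/20 + 7)² = (143/20)² = 20449/400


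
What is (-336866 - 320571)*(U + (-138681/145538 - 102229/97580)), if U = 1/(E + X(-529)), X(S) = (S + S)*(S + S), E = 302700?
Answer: 474315132608265540691/360635380627760 ≈ 1.3152e+6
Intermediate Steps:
X(S) = 4*S² (X(S) = (2*S)*(2*S) = 4*S²)
U = 1/1422064 (U = 1/(302700 + 4*(-529)²) = 1/(302700 + 4*279841) = 1/(302700 + 1119364) = 1/1422064 ≈ 7.0320e-7)
(-336866 - 320571)*(U + (-138681/145538 - 102229/97580)) = (-336866 - 320571)*(1/1422064 + (-138681/145538 - 102229/97580)) = -657437*(1/1422064 + (-138681*1/145538 - 102229*1/97580)) = -657437*(1/1422064 + (-138681/145538 - 102229/97580)) = -657437*(1/1422064 - 14205348091/7100799020) = -657437*(-721460965245743/360635380627760) = 474315132608265540691/360635380627760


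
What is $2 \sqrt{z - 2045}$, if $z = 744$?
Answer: $2 i \sqrt{1301} \approx 72.139 i$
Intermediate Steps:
$2 \sqrt{z - 2045} = 2 \sqrt{744 - 2045} = 2 \sqrt{-1301} = 2 i \sqrt{1301}$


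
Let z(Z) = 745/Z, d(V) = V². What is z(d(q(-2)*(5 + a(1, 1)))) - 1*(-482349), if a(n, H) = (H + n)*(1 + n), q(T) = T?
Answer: 156281821/324 ≈ 4.8235e+5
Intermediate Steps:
a(n, H) = (1 + n)*(H + n)
z(d(q(-2)*(5 + a(1, 1)))) - 1*(-482349) = 745/((-2*(5 + (1 + 1 + 1² + 1*1)))²) - 1*(-482349) = 745/((-2*(5 + (1 + 1 + 1 + 1)))²) + 482349 = 745/((-2*(5 + 4))²) + 482349 = 745/((-2*9)²) + 482349 = 745/((-18)²) + 482349 = 745/324 + 482349 = 156281821/324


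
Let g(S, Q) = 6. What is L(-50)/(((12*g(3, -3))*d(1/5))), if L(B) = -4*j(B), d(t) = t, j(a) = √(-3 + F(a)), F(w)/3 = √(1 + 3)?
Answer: -5*√3/18 ≈ -0.48113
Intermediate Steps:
F(w) = 6 (F(w) = 3*√(1 + 3) = 3*√4 = 3*2 = 6)
j(a) = √3 (j(a) = √(-3 + 6) = √3)
L(B) = -4*√3
L(-50)/(((12*g(3, -3))*d(1/5))) = (-4*√3)/(((12*6)/5)) = (-4*√3)/((72*(⅕))) = (-4*√3)/(72/5) = -4*√3*(5/72) = -5*√3/18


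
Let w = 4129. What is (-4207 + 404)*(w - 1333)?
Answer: -10633188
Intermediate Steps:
(-4207 + 404)*(w - 1333) = (-4207 + 404)*(4129 - 1333) = -3803*2796 = -10633188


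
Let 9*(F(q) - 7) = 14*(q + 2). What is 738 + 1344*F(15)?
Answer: 137062/3 ≈ 45687.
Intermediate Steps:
F(q) = 91/9 + 14*q/9 (F(q) = 7 + (14*(q + 2))/9 = 7 + (14*(2 + q))/9 = 7 + (28 + 14*q)/9 = 7 + (28/9 + 14*q/9) = 91/9 + 14*q/9)
738 + 1344*F(15) = 738 + 1344*(91/9 + (14/9)*15) = 738 + 1344*(91/9 + 70/3) = 738 + 1344*(301/9) = 738 + 134848/3 = 137062/3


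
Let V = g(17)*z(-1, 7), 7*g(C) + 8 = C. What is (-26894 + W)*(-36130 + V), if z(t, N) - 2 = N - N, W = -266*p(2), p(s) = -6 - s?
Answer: 894731896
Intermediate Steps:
W = 2128 (W = -266*(-6 - 1*2) = -266*(-6 - 2) = -266*(-8) = 2128)
g(C) = -8/7 + C/7
z(t, N) = 2 (z(t, N) = 2 + (N - N) = 2 + 0 = 2)
V = 18/7 (V = (-8/7 + (⅐)*17)*2 = (-8/7 + 17/7)*2 = (9/7)*2 = 18/7 ≈ 2.5714)
(-26894 + W)*(-36130 + V) = (-26894 + 2128)*(-36130 + 18/7) = -24766*(-252892/7) = 894731896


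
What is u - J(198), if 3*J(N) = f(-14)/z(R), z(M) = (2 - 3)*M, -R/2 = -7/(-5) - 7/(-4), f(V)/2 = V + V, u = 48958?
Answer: 1321946/27 ≈ 48961.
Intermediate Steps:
f(V) = 4*V (f(V) = 2*(V + V) = 2*(2*V) = 4*V)
R = -63/10 (R = -2*(-7/(-5) - 7/(-4)) = -2*(-7*(-⅕) - 7*(-¼)) = -2*(7/5 + 7/4) = -2*63/20 = -63/10 ≈ -6.3000)
z(M) = -M
J(N) = -80/27 (J(N) = ((4*(-14))/((-1*(-63/10))))/3 = (-56/63/10)/3 = (-56*10/63)/3 = (⅓)*(-80/9) = -80/27)
u - J(198) = 48958 - 1*(-80/27) = 48958 + 80/27 = 1321946/27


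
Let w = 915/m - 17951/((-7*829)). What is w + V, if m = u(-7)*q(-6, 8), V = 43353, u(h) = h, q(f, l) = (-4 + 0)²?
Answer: 4024768025/92848 ≈ 43348.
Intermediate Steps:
q(f, l) = 16 (q(f, l) = (-4)² = 16)
m = -112 (m = -7*16 = -112)
w = -471319/92848 (w = 915/(-112) - 17951/((-7*829)) = 915*(-1/112) - 17951/(-5803) = -915/112 - 17951*(-1/5803) = -915/112 + 17951/5803 = -471319/92848 ≈ -5.0762)
w + V = -471319/92848 + 43353 = 4024768025/92848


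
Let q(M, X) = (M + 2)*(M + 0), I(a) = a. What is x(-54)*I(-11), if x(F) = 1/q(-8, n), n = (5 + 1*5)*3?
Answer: -11/48 ≈ -0.22917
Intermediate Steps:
n = 30 (n = (5 + 5)*3 = 10*3 = 30)
q(M, X) = M*(2 + M) (q(M, X) = (2 + M)*M = M*(2 + M))
x(F) = 1/48 (x(F) = 1/(-8*(2 - 8)) = 1/(-8*(-6)) = 1/48)
x(-54)*I(-11) = (1/48)*(-11) = -11/48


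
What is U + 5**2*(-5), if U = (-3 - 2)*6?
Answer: -155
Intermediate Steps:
U = -30 (U = -5*6 = -30)
U + 5**2*(-5) = -30 + 5**2*(-5) = -30 + 25*(-5) = -30 - 125 = -155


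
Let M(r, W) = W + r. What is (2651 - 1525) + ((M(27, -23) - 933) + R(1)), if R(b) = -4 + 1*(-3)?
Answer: 190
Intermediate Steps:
R(b) = -7 (R(b) = -4 - 3 = -7)
(2651 - 1525) + ((M(27, -23) - 933) + R(1)) = (2651 - 1525) + (((-23 + 27) - 933) - 7) = 1126 + ((4 - 933) - 7) = 1126 + (-929 - 7) = 1126 - 936 = 190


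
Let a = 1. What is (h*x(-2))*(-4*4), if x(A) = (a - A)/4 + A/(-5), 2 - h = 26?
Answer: 2208/5 ≈ 441.60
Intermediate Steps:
h = -24 (h = 2 - 1*26 = 2 - 26 = -24)
x(A) = ¼ - 9*A/20 (x(A) = (1 - A)/4 + A/(-5) = (1 - A)*(¼) + A*(-⅕) = (¼ - A/4) - A/5 = ¼ - 9*A/20)
(h*x(-2))*(-4*4) = (-24*(¼ - 9/20*(-2)))*(-4*4) = -24*(¼ + 9/10)*(-16) = -24*23/20*(-16) = -138/5*(-16) = 2208/5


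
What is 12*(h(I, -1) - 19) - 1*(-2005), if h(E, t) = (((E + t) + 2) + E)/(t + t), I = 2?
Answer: 1747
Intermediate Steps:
h(E, t) = (2 + t + 2*E)/(2*t) (h(E, t) = ((2 + E + t) + E)/((2*t)) = (2 + t + 2*E)*(1/(2*t)) = (2 + t + 2*E)/(2*t))
12*(h(I, -1) - 19) - 1*(-2005) = 12*((1 + 2 + (½)*(-1))/(-1) - 19) - 1*(-2005) = 12*(-(1 + 2 - ½) - 19) + 2005 = 12*(-1*5/2 - 19) + 2005 = 12*(-5/2 - 19) + 2005 = 12*(-43/2) + 2005 = -258 + 2005 = 1747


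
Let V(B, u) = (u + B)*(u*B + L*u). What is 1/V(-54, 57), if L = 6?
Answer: -1/8208 ≈ -0.00012183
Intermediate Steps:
V(B, u) = (B + u)*(6*u + B*u) (V(B, u) = (u + B)*(u*B + 6*u) = (B + u)*(B*u + 6*u) = (B + u)*(6*u + B*u))
1/V(-54, 57) = 1/(57*((-54)**2 + 6*(-54) + 6*57 - 54*57)) = 1/(57*(2916 - 324 + 342 - 3078)) = 1/(57*(-144)) = 1/(-8208) = -1/8208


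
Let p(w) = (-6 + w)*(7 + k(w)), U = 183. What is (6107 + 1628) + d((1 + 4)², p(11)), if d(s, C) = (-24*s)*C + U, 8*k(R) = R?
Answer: -17207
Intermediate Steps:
k(R) = R/8
p(w) = (-6 + w)*(7 + w/8)
d(s, C) = 183 - 24*C*s (d(s, C) = (-24*s)*C + 183 = -24*C*s + 183 = 183 - 24*C*s)
(6107 + 1628) + d((1 + 4)², p(11)) = (6107 + 1628) + (183 - 24*(-42 + (⅛)*11² + (25/4)*11)*(1 + 4)²) = 7735 + (183 - 24*(-42 + (⅛)*121 + 275/4)*5²) = 7735 + (183 - 24*(-42 + 121/8 + 275/4)*25) = 7735 + (183 - 24*335/8*25) = 7735 + (183 - 25125) = 7735 - 24942 = -17207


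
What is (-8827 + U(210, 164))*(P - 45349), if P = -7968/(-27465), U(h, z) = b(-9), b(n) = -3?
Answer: 733185697274/1831 ≈ 4.0043e+8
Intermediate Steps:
U(h, z) = -3
P = 2656/9155 (P = -7968*(-1/27465) = 2656/9155 ≈ 0.29011)
(-8827 + U(210, 164))*(P - 45349) = (-8827 - 3)*(2656/9155 - 45349) = -8830*(-415167439/9155) = 733185697274/1831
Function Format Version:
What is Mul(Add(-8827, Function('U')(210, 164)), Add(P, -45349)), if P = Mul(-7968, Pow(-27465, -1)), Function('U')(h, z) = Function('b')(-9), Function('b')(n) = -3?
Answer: Rational(733185697274, 1831) ≈ 4.0043e+8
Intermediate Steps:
Function('U')(h, z) = -3
P = Rational(2656, 9155) (P = Mul(-7968, Rational(-1, 27465)) = Rational(2656, 9155) ≈ 0.29011)
Mul(Add(-8827, Function('U')(210, 164)), Add(P, -45349)) = Mul(Add(-8827, -3), Add(Rational(2656, 9155), -45349)) = Mul(-8830, Rational(-415167439, 9155)) = Rational(733185697274, 1831)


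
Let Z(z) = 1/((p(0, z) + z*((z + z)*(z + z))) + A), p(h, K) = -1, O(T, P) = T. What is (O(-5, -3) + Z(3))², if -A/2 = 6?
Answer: 224676/9025 ≈ 24.895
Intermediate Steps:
A = -12 (A = -2*6 = -12)
Z(z) = 1/(-13 + 4*z³) (Z(z) = 1/((-1 + z*((z + z)*(z + z))) - 12) = 1/((-1 + z*((2*z)*(2*z))) - 12) = 1/((-1 + z*(4*z²)) - 12) = 1/((-1 + 4*z³) - 12) = 1/(-13 + 4*z³))
(O(-5, -3) + Z(3))² = (-5 + 1/(-13 + 4*3³))² = (-5 + 1/(-13 + 4*27))² = (-5 + 1/(-13 + 108))² = (-5 + 1/95)² = (-474/95)² = 224676/9025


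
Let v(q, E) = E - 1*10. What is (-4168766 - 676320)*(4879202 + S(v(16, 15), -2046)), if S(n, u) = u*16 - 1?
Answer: -23481539720990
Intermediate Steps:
v(q, E) = -10 + E (v(q, E) = E - 10 = -10 + E)
S(n, u) = -1 + 16*u (S(n, u) = 16*u - 1 = -1 + 16*u)
(-4168766 - 676320)*(4879202 + S(v(16, 15), -2046)) = (-4168766 - 676320)*(4879202 + (-1 + 16*(-2046))) = -4845086*(4879202 + (-1 - 32736)) = -4845086*(4879202 - 32737) = -4845086*4846465 = -23481539720990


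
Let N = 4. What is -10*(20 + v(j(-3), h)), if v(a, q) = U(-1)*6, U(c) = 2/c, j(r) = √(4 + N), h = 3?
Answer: -80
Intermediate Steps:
j(r) = 2*√2 (j(r) = √(4 + 4) = √8 = 2*√2)
v(a, q) = -12 (v(a, q) = (2/(-1))*6 = (2*(-1))*6 = -2*6 = -12)
-10*(20 + v(j(-3), h)) = -10*(20 - 12) = -10*8 = -80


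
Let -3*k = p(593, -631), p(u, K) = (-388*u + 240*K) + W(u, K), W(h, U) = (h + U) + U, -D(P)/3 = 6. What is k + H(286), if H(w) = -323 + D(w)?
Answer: 381170/3 ≈ 1.2706e+5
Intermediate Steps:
D(P) = -18 (D(P) = -3*6 = -18)
W(h, U) = h + 2*U (W(h, U) = (U + h) + U = h + 2*U)
H(w) = -341 (H(w) = -323 - 18 = -341)
p(u, K) = -387*u + 242*K (p(u, K) = (-388*u + 240*K) + (u + 2*K) = -387*u + 242*K)
k = 382193/3 (k = -(-387*593 + 242*(-631))/3 = -(-229491 - 152702)/3 = -⅓*(-382193) = 382193/3 ≈ 1.2740e+5)
k + H(286) = 382193/3 - 341 = 381170/3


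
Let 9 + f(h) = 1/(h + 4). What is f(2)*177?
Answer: -3127/2 ≈ -1563.5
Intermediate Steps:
f(h) = -9 + 1/(4 + h) (f(h) = -9 + 1/(h + 4) = -9 + 1/(4 + h))
f(2)*177 = ((-35 - 9*2)/(4 + 2))*177 = ((-35 - 18)/6)*177 = ((1/6)*(-53))*177 = -53/6*177 = -3127/2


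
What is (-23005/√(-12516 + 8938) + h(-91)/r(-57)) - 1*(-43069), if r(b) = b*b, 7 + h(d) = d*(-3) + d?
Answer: 139931356/3249 + 23005*I*√3578/3578 ≈ 43069.0 + 384.59*I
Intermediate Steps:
h(d) = -7 - 2*d (h(d) = -7 + (d*(-3) + d) = -7 + (-3*d + d) = -7 - 2*d)
r(b) = b²
(-23005/√(-12516 + 8938) + h(-91)/r(-57)) - 1*(-43069) = (-23005/√(-12516 + 8938) + (-7 - 2*(-91))/((-57)²)) - 1*(-43069) = (-23005*(-I*√3578/3578) + (-7 + 182)/3249) + 43069 = (-23005*(-I*√3578/3578) + 175*(1/3249)) + 43069 = (-(-23005)*I*√3578/3578 + 175/3249) + 43069 = (23005*I*√3578/3578 + 175/3249) + 43069 = (175/3249 + 23005*I*√3578/3578) + 43069 = 139931356/3249 + 23005*I*√3578/3578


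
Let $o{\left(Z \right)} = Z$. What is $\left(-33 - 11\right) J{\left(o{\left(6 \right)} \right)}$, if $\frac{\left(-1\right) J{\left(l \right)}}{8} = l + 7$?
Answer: $4576$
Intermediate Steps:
$J{\left(l \right)} = -56 - 8 l$ ($J{\left(l \right)} = - 8 \left(l + 7\right) = - 8 \left(7 + l\right) = -56 - 8 l$)
$\left(-33 - 11\right) J{\left(o{\left(6 \right)} \right)} = \left(-33 - 11\right) \left(-56 - 48\right) = \left(-44\right) \left(-104\right) = 4576$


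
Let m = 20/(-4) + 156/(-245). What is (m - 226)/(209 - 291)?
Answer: 56751/20090 ≈ 2.8248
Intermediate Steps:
m = -1381/245 (m = 20*(-¼) + 156*(-1/245) = -5 - 156/245 = -1381/245 ≈ -5.6367)
(m - 226)/(209 - 291) = (-1381/245 - 226)/(209 - 291) = -56751/245/(-82) = -56751/245*(-1/82) = 56751/20090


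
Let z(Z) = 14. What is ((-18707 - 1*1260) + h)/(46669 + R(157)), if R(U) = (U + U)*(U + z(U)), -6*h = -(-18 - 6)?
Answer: -19971/100363 ≈ -0.19899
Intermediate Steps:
h = -4 (h = -(-1)*(-18 - 6)/6 = -(-1)*(-24)/6 = -⅙*24 = -4)
R(U) = 2*U*(14 + U) (R(U) = (U + U)*(U + 14) = (2*U)*(14 + U) = 2*U*(14 + U))
((-18707 - 1*1260) + h)/(46669 + R(157)) = ((-18707 - 1*1260) - 4)/(46669 + 2*157*(14 + 157)) = ((-18707 - 1260) - 4)/(46669 + 2*157*171) = (-19967 - 4)/(46669 + 53694) = -19971/100363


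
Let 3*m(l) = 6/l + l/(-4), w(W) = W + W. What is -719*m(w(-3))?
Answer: -719/6 ≈ -119.83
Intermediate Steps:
w(W) = 2*W
m(l) = 2/l - l/12 (m(l) = (6/l + l/(-4))/3 = (6/l + l*(-1/4))/3 = (6/l - l/4)/3 = 2/l - l/12)
-719*m(w(-3)) = -719*(2/((2*(-3))) - (-3)/6) = -719*(2/(-6) - 1/12*(-6)) = -719*(2*(-1/6) + 1/2) = -719*(-1/3 + 1/2) = -719*1/6 = -719/6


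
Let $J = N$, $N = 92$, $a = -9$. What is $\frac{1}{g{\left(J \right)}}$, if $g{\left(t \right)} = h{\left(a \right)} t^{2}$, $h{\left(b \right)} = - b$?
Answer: $\frac{1}{76176} \approx 1.3127 \cdot 10^{-5}$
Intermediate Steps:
$J = 92$
$g{\left(t \right)} = 9 t^{2}$ ($g{\left(t \right)} = \left(-1\right) \left(-9\right) t^{2} = 9 t^{2}$)
$\frac{1}{g{\left(J \right)}} = \frac{1}{9 \cdot 92^{2}} = \frac{1}{9 \cdot 8464} = \frac{1}{76176}$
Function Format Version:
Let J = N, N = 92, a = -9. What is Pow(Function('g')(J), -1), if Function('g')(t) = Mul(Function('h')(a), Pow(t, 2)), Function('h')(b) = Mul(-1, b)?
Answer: Rational(1, 76176) ≈ 1.3127e-5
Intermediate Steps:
J = 92
Function('g')(t) = Mul(9, Pow(t, 2)) (Function('g')(t) = Mul(Mul(-1, -9), Pow(t, 2)) = Mul(9, Pow(t, 2)))
Pow(Function('g')(J), -1) = Pow(Mul(9, Pow(92, 2)), -1) = Pow(Mul(9, 8464), -1) = Pow(76176, -1) = Rational(1, 76176)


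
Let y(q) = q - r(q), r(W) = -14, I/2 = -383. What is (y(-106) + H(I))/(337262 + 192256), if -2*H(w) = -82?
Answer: -17/176506 ≈ -9.6314e-5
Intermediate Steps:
I = -766 (I = 2*(-383) = -766)
H(w) = 41 (H(w) = -½*(-82) = 41)
y(q) = 14 + q (y(q) = q - 1*(-14) = q + 14 = 14 + q)
(y(-106) + H(I))/(337262 + 192256) = ((14 - 106) + 41)/(337262 + 192256) = (-92 + 41)/529518 = -51*1/529518 = -17/176506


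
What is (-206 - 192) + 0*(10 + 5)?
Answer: -398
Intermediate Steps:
(-206 - 192) + 0*(10 + 5) = -398 + 0*15 = -398 + 0 = -398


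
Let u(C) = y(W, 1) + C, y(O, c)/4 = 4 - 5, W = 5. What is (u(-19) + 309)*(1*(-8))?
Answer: -2288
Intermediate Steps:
y(O, c) = -4 (y(O, c) = 4*(4 - 5) = 4*(-1) = -4)
u(C) = -4 + C
(u(-19) + 309)*(1*(-8)) = ((-4 - 19) + 309)*(1*(-8)) = (-23 + 309)*(-8) = 286*(-8) = -2288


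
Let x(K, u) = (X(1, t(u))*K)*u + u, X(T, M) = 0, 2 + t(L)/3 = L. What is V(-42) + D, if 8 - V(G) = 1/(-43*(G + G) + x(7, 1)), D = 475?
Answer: 1745078/3613 ≈ 483.00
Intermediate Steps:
t(L) = -6 + 3*L
x(K, u) = u (x(K, u) = (0*K)*u + u = 0*u + u = 0 + u = u)
V(G) = 8 - 1/(1 - 86*G) (V(G) = 8 - 1/(-43*(G + G) + 1) = 8 - 1/(-86*G + 1) = 8 - 1/(1 - 86*G))
V(-42) + D = (-7 + 688*(-42))/(-1 + 86*(-42)) + 475 = (-7 - 28896)/(-1 - 3612) + 475 = -28903/(-3613) + 475 = -1/3613*(-28903) + 475 = 28903/3613 + 475 = 1745078/3613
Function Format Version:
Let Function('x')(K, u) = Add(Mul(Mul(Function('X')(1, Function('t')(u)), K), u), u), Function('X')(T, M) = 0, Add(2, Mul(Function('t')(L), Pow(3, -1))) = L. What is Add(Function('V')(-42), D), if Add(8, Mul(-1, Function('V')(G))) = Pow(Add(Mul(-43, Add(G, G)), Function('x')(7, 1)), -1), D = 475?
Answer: Rational(1745078, 3613) ≈ 483.00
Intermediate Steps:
Function('t')(L) = Add(-6, Mul(3, L))
Function('x')(K, u) = u (Function('x')(K, u) = Add(Mul(Mul(0, K), u), u) = Add(Mul(0, u), u) = Add(0, u) = u)
Function('V')(G) = Add(8, Mul(-1, Pow(Add(1, Mul(-86, G)), -1))) (Function('V')(G) = Add(8, Mul(-1, Pow(Add(Mul(-43, Add(G, G)), 1), -1))) = Add(8, Mul(-1, Pow(Add(Mul(-43, Mul(2, G)), 1), -1))) = Add(8, Mul(-1, Pow(Add(Mul(-86, G), 1), -1))) = Add(8, Mul(-1, Pow(Add(1, Mul(-86, G)), -1))))
Add(Function('V')(-42), D) = Add(Mul(Pow(Add(-1, Mul(86, -42)), -1), Add(-7, Mul(688, -42))), 475) = Add(Mul(Pow(Add(-1, -3612), -1), Add(-7, -28896)), 475) = Add(Mul(Pow(-3613, -1), -28903), 475) = Add(Mul(Rational(-1, 3613), -28903), 475) = Add(Rational(28903, 3613), 475) = Rational(1745078, 3613)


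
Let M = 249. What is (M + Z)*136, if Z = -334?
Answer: -11560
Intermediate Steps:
(M + Z)*136 = (249 - 334)*136 = -85*136 = -11560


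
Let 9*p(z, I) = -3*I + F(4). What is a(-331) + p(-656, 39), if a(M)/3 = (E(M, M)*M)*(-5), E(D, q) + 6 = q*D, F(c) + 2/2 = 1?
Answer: 543940562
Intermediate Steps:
F(c) = 0 (F(c) = -1 + 1 = 0)
E(D, q) = -6 + D*q (E(D, q) = -6 + q*D = -6 + D*q)
p(z, I) = -I/3 (p(z, I) = (-3*I + 0)/9 = (-3*I)/9 = -I/3)
a(M) = -15*M*(-6 + M²) (a(M) = 3*(((-6 + M*M)*M)*(-5)) = 3*(((-6 + M²)*M)*(-5)) = 3*((M*(-6 + M²))*(-5)) = 3*(-5*M*(-6 + M²)) = -15*M*(-6 + M²))
a(-331) + p(-656, 39) = 15*(-331)*(6 - 1*(-331)²) - ⅓*39 = 15*(-331)*(6 - 1*109561) - 13 = 15*(-331)*(6 - 109561) - 13 = 15*(-331)*(-109555) - 13 = 543940575 - 13 = 543940562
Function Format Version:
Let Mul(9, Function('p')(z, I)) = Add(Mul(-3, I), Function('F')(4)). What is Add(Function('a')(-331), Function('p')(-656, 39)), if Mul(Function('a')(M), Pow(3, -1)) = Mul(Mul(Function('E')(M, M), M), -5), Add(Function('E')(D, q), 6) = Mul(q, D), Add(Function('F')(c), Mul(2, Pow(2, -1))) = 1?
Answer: 543940562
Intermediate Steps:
Function('F')(c) = 0 (Function('F')(c) = Add(-1, 1) = 0)
Function('E')(D, q) = Add(-6, Mul(D, q)) (Function('E')(D, q) = Add(-6, Mul(q, D)) = Add(-6, Mul(D, q)))
Function('p')(z, I) = Mul(Rational(-1, 3), I) (Function('p')(z, I) = Mul(Rational(1, 9), Add(Mul(-3, I), 0)) = Mul(Rational(1, 9), Mul(-3, I)) = Mul(Rational(-1, 3), I))
Function('a')(M) = Mul(-15, M, Add(-6, Pow(M, 2))) (Function('a')(M) = Mul(3, Mul(Mul(Add(-6, Mul(M, M)), M), -5)) = Mul(3, Mul(Mul(Add(-6, Pow(M, 2)), M), -5)) = Mul(3, Mul(Mul(M, Add(-6, Pow(M, 2))), -5)) = Mul(3, Mul(-5, M, Add(-6, Pow(M, 2)))) = Mul(-15, M, Add(-6, Pow(M, 2))))
Add(Function('a')(-331), Function('p')(-656, 39)) = Add(Mul(15, -331, Add(6, Mul(-1, Pow(-331, 2)))), Mul(Rational(-1, 3), 39)) = Add(Mul(15, -331, Add(6, Mul(-1, 109561))), -13) = Add(Mul(15, -331, Add(6, -109561)), -13) = Add(Mul(15, -331, -109555), -13) = Add(543940575, -13) = 543940562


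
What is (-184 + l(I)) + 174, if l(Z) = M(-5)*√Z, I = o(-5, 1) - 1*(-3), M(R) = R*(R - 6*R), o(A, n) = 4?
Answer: -10 - 125*√7 ≈ -340.72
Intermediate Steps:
M(R) = -5*R² (M(R) = R*(R - 6*R) = R*(-5*R) = -5*R²)
I = 7 (I = 4 - 1*(-3) = 4 + 3 = 7)
l(Z) = -125*√Z (l(Z) = (-5*(-5)²)*√Z = (-5*25)*√Z = -125*√Z)
(-184 + l(I)) + 174 = (-184 - 125*√7) + 174 = -10 - 125*√7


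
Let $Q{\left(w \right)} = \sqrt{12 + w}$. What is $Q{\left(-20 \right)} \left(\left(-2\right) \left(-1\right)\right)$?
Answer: $4 i \sqrt{2} \approx 5.6569 i$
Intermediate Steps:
$Q{\left(-20 \right)} \left(\left(-2\right) \left(-1\right)\right) = \sqrt{12 - 20} \left(\left(-2\right) \left(-1\right)\right) = \sqrt{-8} \cdot 2 = 2 i \sqrt{2} \cdot 2 = 4 i \sqrt{2}$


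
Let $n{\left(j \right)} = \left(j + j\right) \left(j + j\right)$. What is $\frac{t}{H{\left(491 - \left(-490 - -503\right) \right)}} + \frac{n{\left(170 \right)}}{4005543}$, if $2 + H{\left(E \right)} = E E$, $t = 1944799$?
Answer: $\frac{7816388540057}{915194475726} \approx 8.5407$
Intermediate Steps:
$n{\left(j \right)} = 4 j^{2}$ ($n{\left(j \right)} = 2 j 2 j = 4 j^{2}$)
$H{\left(E \right)} = -2 + E^{2}$ ($H{\left(E \right)} = -2 + E E = -2 + E^{2}$)
$\frac{t}{H{\left(491 - \left(-490 - -503\right) \right)}} + \frac{n{\left(170 \right)}}{4005543} = \frac{1944799}{-2 + \left(491 - \left(-490 - -503\right)\right)^{2}} + \frac{4 \cdot 170^{2}}{4005543} = \frac{1944799}{-2 + \left(491 - \left(-490 + 503\right)\right)^{2}} + 4 \cdot 28900 \cdot \frac{1}{4005543} = \frac{1944799}{-2 + \left(491 - 13\right)^{2}} + 115600 \cdot \frac{1}{4005543} = \frac{1944799}{-2 + \left(491 - 13\right)^{2}} + \frac{115600}{4005543} = \frac{1944799}{-2 + 478^{2}} + \frac{115600}{4005543} = \frac{1944799}{-2 + 228484} + \frac{115600}{4005543} = \frac{1944799}{228482} + \frac{115600}{4005543} = \frac{7816388540057}{915194475726}$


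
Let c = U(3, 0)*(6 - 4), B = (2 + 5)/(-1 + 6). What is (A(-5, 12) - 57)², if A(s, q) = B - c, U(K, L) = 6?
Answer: 114244/25 ≈ 4569.8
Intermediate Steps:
B = 7/5 ≈ 1.4000
c = 12 (c = 6*(6 - 4) = 6*2 = 12)
A(s, q) = -53/5 (A(s, q) = 7/5 - 1*12 = 7/5 - 12 = -53/5)
(A(-5, 12) - 57)² = (-53/5 - 57)² = (-338/5)² = 114244/25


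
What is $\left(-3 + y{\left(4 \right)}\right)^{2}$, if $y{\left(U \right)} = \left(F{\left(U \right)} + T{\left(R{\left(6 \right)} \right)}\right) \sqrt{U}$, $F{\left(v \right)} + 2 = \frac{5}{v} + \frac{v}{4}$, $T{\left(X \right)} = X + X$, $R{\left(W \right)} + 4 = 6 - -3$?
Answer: $\frac{1225}{4} \approx 306.25$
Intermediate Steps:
$R{\left(W \right)} = 5$ ($R{\left(W \right)} = -4 + \left(6 - -3\right) = -4 + \left(6 + 3\right) = -4 + 9 = 5$)
$T{\left(X \right)} = 2 X$
$F{\left(v \right)} = -2 + \frac{5}{v} + \frac{v}{4}$ ($F{\left(v \right)} = -2 + \left(\frac{5}{v} + \frac{v}{4}\right) = -2 + \frac{5}{v} + \frac{v}{4}$)
$y{\left(U \right)} = \sqrt{U} \left(8 + \frac{5}{U} + \frac{U}{4}\right)$ ($y{\left(U \right)} = \left(\left(-2 + \frac{5}{U} + \frac{U}{4}\right) + 2 \cdot 5\right) \sqrt{U} = \left(\left(-2 + \frac{5}{U} + \frac{U}{4}\right) + 10\right) \sqrt{U} = \left(8 + \frac{5}{U} + \frac{U}{4}\right) \sqrt{U} = \sqrt{U} \left(8 + \frac{5}{U} + \frac{U}{4}\right)$)
$\left(-3 + y{\left(4 \right)}\right)^{2} = \left(-3 + \frac{20 + 4 \left(32 + 4\right)}{4 \cdot 2}\right)^{2} = \left(-3 + \frac{1}{4} \cdot \frac{1}{2} \left(20 + 4 \cdot 36\right)\right)^{2} = \left(-3 + \frac{1}{4} \cdot \frac{1}{2} \left(20 + 144\right)\right)^{2} = \left(-3 + \frac{1}{4} \cdot \frac{1}{2} \cdot 164\right)^{2} = \left(-3 + \frac{41}{2}\right)^{2} = \left(\frac{35}{2}\right)^{2} = \frac{1225}{4}$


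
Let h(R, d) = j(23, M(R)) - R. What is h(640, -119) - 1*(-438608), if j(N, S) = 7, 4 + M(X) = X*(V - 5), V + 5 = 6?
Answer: 437975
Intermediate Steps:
V = 1 (V = -5 + 6 = 1)
M(X) = -4 - 4*X (M(X) = -4 + X*(1 - 5) = -4 + X*(-4) = -4 - 4*X)
h(R, d) = 7 - R
h(640, -119) - 1*(-438608) = (7 - 1*640) - 1*(-438608) = (7 - 640) + 438608 = -633 + 438608 = 437975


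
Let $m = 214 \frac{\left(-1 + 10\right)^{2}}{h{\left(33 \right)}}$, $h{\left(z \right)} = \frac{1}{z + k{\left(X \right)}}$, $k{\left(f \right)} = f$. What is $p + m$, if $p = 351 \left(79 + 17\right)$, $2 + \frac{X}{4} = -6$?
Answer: $51030$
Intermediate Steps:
$X = -32$ ($X = -8 + 4 \left(-6\right) = -8 - 24 = -32$)
$p = 33696$ ($p = 351 \cdot 96 = 33696$)
$h{\left(z \right)} = \frac{1}{-32 + z}$ ($h{\left(z \right)} = \frac{1}{z - 32} = \frac{1}{-32 + z}$)
$m = 17334$ ($m = 214 \frac{\left(-1 + 10\right)^{2}}{\frac{1}{-32 + 33}} = 214 \frac{9^{2}}{1^{-1}} = 214 \cdot \frac{81}{1} = 214 \cdot 81 \cdot 1 = 214 \cdot 81 = 17334$)
$p + m = 33696 + 17334 = 51030$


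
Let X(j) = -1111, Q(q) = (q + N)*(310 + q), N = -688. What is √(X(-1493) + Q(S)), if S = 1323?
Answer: 2*√258961 ≈ 1017.8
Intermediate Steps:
Q(q) = (-688 + q)*(310 + q) (Q(q) = (q - 688)*(310 + q) = (-688 + q)*(310 + q))
√(X(-1493) + Q(S)) = √(-1111 + (-213280 + 1323² - 378*1323)) = √(-1111 + (-213280 + 1750329 - 500094)) = √(-1111 + 1036955) = √1035844 = 2*√258961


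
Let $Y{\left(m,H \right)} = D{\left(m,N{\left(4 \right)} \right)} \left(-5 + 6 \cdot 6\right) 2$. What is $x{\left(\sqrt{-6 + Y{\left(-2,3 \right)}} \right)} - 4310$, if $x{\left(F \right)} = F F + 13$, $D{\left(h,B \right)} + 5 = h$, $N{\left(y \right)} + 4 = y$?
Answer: $-4737$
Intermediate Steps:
$N{\left(y \right)} = -4 + y$
$D{\left(h,B \right)} = -5 + h$
$Y{\left(m,H \right)} = -310 + 62 m$ ($Y{\left(m,H \right)} = \left(-5 + m\right) \left(-5 + 6 \cdot 6\right) 2 = \left(-5 + m\right) \left(-5 + 36\right) 2 = \left(-5 + m\right) 31 \cdot 2 = \left(-155 + 31 m\right) 2 = -310 + 62 m$)
$x{\left(F \right)} = 13 + F^{2}$ ($x{\left(F \right)} = F^{2} + 13 = 13 + F^{2}$)
$x{\left(\sqrt{-6 + Y{\left(-2,3 \right)}} \right)} - 4310 = \left(13 + \left(\sqrt{-6 + \left(-310 + 62 \left(-2\right)\right)}\right)^{2}\right) - 4310 = \left(13 + \left(\sqrt{-6 - 434}\right)^{2}\right) - 4310 = \left(13 + \left(\sqrt{-440}\right)^{2}\right) - 4310 = \left(13 + \left(2 i \sqrt{110}\right)^{2}\right) - 4310 = \left(13 - 440\right) - 4310 = -427 - 4310 = -4737$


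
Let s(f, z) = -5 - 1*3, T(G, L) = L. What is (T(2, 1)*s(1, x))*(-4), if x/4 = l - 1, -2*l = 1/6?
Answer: 32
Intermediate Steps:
l = -1/12 (l = -1/(2*6) = -½*⅙ = -1/12 ≈ -0.083333)
x = -13/3 (x = 4*(-1/12 - 1) = 4*(-13/12) = -13/3 ≈ -4.3333)
s(f, z) = -8 (s(f, z) = -5 - 3 = -8)
(T(2, 1)*s(1, x))*(-4) = (1*(-8))*(-4) = -8*(-4) = 32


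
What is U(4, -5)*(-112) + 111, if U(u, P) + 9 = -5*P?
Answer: -1681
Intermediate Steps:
U(u, P) = -9 - 5*P
U(4, -5)*(-112) + 111 = (-9 - 5*(-5))*(-112) + 111 = (-9 + 25)*(-112) + 111 = 16*(-112) + 111 = -1792 + 111 = -1681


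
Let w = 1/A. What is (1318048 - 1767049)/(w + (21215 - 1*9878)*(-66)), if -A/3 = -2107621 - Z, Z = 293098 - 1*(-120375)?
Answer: 3395921181282/5659165250243 ≈ 0.60007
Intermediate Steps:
Z = 413473 (Z = 293098 + 120375 = 413473)
A = 7563282 (A = -3*(-2107621 - 1*413473) = -3*(-2107621 - 413473) = -3*(-2521094) = 7563282)
w = 1/7563282 ≈ 1.3222e-7
(1318048 - 1767049)/(w + (21215 - 1*9878)*(-66)) = (1318048 - 1767049)/(1/7563282 + (21215 - 1*9878)*(-66)) = -449001/(1/7563282 + (21215 - 9878)*(-66)) = -449001/(1/7563282 + 11337*(-66)) = -449001/(1/7563282 - 748242) = -449001/(-5659165250243/7563282) = -449001*(-7563282/5659165250243) = 3395921181282/5659165250243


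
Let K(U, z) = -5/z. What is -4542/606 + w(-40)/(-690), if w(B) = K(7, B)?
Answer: -4178741/557520 ≈ -7.4952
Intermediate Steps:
w(B) = -5/B
-4542/606 + w(-40)/(-690) = -4542/606 - 5/(-40)/(-690) = -4542*1/606 - 5*(-1/40)*(-1/690) = -757/101 + (⅛)*(-1/690) = -757/101 - 1/5520 = -4178741/557520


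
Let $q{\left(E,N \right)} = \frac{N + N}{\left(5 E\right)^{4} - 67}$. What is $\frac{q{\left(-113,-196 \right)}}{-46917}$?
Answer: $\frac{196}{2390529072189843} \approx 8.199 \cdot 10^{-14}$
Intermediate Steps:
$q{\left(E,N \right)} = \frac{2 N}{-67 + 625 E^{4}}$ ($q{\left(E,N \right)} = \frac{2 N}{625 E^{4} - 67} = \frac{2 N}{-67 + 625 E^{4}}$)
$\frac{q{\left(-113,-196 \right)}}{-46917} = \frac{2 \left(-196\right) \frac{1}{-67 + 625 \left(-113\right)^{4}}}{-46917} = 2 \left(-196\right) \frac{1}{-67 + 625 \cdot 163047361} \left(- \frac{1}{46917}\right) = 2 \left(-196\right) \frac{1}{-67 + 101904600625} \left(- \frac{1}{46917}\right) = 2 \left(-196\right) \frac{1}{101904600558} \left(- \frac{1}{46917}\right) = \left(- \frac{196}{50952300279}\right) \left(- \frac{1}{46917}\right) = \frac{196}{2390529072189843}$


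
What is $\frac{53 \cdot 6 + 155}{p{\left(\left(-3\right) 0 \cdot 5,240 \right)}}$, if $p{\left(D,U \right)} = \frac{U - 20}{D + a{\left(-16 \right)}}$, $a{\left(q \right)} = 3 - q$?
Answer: $\frac{817}{20} \approx 40.85$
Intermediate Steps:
$p{\left(D,U \right)} = \frac{-20 + U}{19 + D}$ ($p{\left(D,U \right)} = \frac{U - 20}{D + \left(3 - -16\right)} = \frac{-20 + U}{D + \left(3 + 16\right)} = \frac{-20 + U}{D + 19} = \frac{-20 + U}{19 + D}$)
$\frac{53 \cdot 6 + 155}{p{\left(\left(-3\right) 0 \cdot 5,240 \right)}} = \frac{53 \cdot 6 + 155}{\frac{1}{19 + \left(-3\right) 0 \cdot 5} \left(-20 + 240\right)} = \frac{318 + 155}{\frac{1}{19 + 0 \cdot 5} \cdot 220} = \frac{473}{\frac{1}{19 + 0} \cdot 220} = \frac{473}{\frac{1}{19} \cdot 220} = \frac{473}{\frac{220}{19}} = 473 \cdot \frac{19}{220} = \frac{817}{20}$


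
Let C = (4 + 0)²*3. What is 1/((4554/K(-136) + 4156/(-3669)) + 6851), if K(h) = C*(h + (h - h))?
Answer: 3991872/27341008573 ≈ 0.00014600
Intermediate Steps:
C = 48 (C = 4²*3 = 16*3 = 48)
K(h) = 48*h (K(h) = 48*(h + (h - h)) = 48*(h + 0) = 48*h)
1/((4554/K(-136) + 4156/(-3669)) + 6851) = 1/((4554/((48*(-136))) + 4156/(-3669)) + 6851) = 1/((4554/(-6528) + 4156*(-1/3669)) + 6851) = 1/((4554*(-1/6528) - 4156/3669) + 6851) = 1/((-759/1088 - 4156/3669) + 6851) = 1/(-7306499/3991872 + 6851) = 1/(27341008573/3991872) = 3991872/27341008573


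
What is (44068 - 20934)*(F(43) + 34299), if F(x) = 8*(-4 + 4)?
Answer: 793473066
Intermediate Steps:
F(x) = 0 (F(x) = 8*0 = 0)
(44068 - 20934)*(F(43) + 34299) = (44068 - 20934)*(0 + 34299) = 23134*34299 = 793473066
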